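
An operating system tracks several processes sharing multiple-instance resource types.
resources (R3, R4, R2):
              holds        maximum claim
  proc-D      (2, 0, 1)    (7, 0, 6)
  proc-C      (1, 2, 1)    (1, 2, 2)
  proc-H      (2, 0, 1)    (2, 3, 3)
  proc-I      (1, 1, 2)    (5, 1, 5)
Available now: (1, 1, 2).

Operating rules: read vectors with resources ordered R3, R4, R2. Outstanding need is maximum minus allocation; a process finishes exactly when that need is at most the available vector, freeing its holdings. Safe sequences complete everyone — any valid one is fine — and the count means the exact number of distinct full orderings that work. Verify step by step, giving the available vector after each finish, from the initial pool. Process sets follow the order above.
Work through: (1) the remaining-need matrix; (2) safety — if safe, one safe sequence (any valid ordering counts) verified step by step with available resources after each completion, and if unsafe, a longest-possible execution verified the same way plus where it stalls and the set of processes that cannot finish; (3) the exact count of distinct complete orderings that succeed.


(1) Need matrix, components ordered R3, R4, R2:
  proc-D: (5, 0, 5)
  proc-C: (0, 0, 1)
  proc-H: (0, 3, 2)
  proc-I: (4, 0, 3)
(2) SAFE — a valid safe sequence is proc-C, proc-H, proc-I, proc-D.
Key observation: the order's first zero-slack moment is proc-H ((0, 3, 2) needed, (2, 3, 3) free — a requested resource with nothing to spare).
Step-by-step check:
  pool = (1, 1, 2)
  proc-C: need (0, 0, 1) fits (1, 1, 2); releases (1, 2, 1), pool now (2, 3, 3)
  proc-H: need (0, 3, 2) fits (2, 3, 3); releases (2, 0, 1), pool now (4, 3, 4)
  proc-I: need (4, 0, 3) fits (4, 3, 4); releases (1, 1, 2), pool now (5, 4, 6)
  proc-D: need (5, 0, 5) fits (5, 4, 6); releases (2, 0, 1), pool now (7, 4, 7)
(3) The exact count: 1 of the possible complete orderings is a safe sequence.


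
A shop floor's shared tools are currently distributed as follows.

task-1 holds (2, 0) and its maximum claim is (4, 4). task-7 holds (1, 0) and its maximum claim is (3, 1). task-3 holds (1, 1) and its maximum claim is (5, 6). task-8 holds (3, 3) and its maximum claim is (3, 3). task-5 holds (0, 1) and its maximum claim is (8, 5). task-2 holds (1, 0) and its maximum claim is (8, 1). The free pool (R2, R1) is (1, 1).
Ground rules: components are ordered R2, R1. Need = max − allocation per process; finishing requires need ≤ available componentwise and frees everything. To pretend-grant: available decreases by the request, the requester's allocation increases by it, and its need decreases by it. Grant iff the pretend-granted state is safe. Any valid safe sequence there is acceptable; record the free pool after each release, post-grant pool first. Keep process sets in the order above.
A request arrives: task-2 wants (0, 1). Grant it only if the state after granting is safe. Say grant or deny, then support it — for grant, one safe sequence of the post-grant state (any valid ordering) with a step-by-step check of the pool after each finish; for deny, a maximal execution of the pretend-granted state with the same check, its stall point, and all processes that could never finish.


DENY. Granting would leave the state unsafe.
Key observation: after task-8, task-7 the pool peaks at (5, 3), and each blocked process is short somewhere: task-1 on R1; task-3 on R1; task-5 on R2, R1; task-2 on R2.
After a pretend grant, a maximal execution: task-8, task-7 — then nothing else fits. Verifying each step:
  pool = (1, 0)
  task-8: need (0, 0) fits (1, 0); releases (3, 3), pool now (4, 3)
  task-7: need (2, 1) fits (4, 3); releases (1, 0), pool now (5, 3)
  task-1 cannot run: need (2, 4) vs free (5, 3) (insufficient R1)
  task-3 cannot run: need (4, 5) vs free (5, 3) (insufficient R1)
  task-5 cannot run: need (8, 4) vs free (5, 3) (insufficient R2 and R1)
  task-2 cannot run: need (7, 0) vs free (5, 3) (insufficient R2)
Processes that could never finish after the grant: task-1, task-3, task-5 and task-2.


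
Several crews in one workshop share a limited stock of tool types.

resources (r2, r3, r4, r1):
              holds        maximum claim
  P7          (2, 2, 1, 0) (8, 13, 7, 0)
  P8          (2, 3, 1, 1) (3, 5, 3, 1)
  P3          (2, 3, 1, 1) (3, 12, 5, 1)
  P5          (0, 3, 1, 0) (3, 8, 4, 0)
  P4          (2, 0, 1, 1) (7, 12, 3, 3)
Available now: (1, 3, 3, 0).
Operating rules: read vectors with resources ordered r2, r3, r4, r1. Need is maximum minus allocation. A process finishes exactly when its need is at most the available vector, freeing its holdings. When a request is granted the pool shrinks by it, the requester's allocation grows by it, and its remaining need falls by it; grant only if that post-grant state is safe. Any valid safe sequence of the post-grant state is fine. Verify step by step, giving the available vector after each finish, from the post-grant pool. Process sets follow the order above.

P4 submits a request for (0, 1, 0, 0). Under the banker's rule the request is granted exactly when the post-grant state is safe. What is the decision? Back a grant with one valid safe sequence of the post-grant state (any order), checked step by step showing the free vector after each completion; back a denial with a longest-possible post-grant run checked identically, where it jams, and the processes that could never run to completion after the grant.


DENY: after the grant no complete ordering would exist.
Key observation: once P8, P5 finish, the pool peaks at (3, 8, 5, 1) — and every remaining process still needs more r3 than that.
After a pretend grant, a maximal execution: P8, P5 — then nothing else fits. Step-by-step check:
  pool = (1, 2, 3, 0)
  P8: need (1, 2, 2, 0) fits (1, 2, 3, 0); releases (2, 3, 1, 1), pool now (3, 5, 4, 1)
  P5: need (3, 5, 3, 0) fits (3, 5, 4, 1); releases (0, 3, 1, 0), pool now (3, 8, 5, 1)
  P7 still needs (6, 11, 6, 0) but only (3, 8, 5, 1) is free — short on r2, r3 and r4
  P3 still needs (1, 9, 4, 0) but only (3, 8, 5, 1) is free — short on r3
  P4 still needs (5, 11, 2, 2) but only (3, 8, 5, 1) is free — short on r2, r3 and r1
Post-grant, the permanently blocked set is P7, P3 and P4.


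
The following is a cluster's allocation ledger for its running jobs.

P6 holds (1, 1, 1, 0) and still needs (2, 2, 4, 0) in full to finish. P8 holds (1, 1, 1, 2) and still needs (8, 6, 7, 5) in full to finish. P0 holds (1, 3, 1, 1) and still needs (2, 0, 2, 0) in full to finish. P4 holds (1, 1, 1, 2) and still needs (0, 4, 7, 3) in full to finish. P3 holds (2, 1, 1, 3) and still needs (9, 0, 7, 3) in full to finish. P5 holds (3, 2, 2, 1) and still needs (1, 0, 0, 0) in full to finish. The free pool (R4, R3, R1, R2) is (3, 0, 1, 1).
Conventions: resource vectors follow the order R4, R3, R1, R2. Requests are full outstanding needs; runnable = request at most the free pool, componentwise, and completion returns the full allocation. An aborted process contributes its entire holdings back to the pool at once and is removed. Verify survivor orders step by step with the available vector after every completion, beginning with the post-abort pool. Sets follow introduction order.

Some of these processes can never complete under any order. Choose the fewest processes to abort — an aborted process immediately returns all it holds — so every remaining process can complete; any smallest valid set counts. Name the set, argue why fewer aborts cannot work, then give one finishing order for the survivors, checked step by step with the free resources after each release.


Abort P8 and P4.
Key observation: P3 could never have finished before the abort; with (2, 2, 2, 4) returned by P8 and P4, it fits at step 4.
Minimality, checking each single-abort alternative: P6 alone leaves P8 blocked (short on R1 and R2); P8 alone leaves P4 blocked (short on R1); P0 alone leaves P8 blocked (short on R1 and R2); P4 alone leaves P8 blocked (short on R1); P3 alone leaves P8 blocked (short on R1); P5 alone leaves P8 blocked (short on R1 and R2).
Survivors finish in the order: P0, P5, P6, P3. Walking it through (pool after the aborts first):
  pool = (5, 2, 3, 5)
  P0 needs (2, 0, 2, 0) <= (5, 2, 3, 5) -> finishes; pool += (1, 3, 1, 1) = (6, 5, 4, 6)
  P5 needs (1, 0, 0, 0) <= (6, 5, 4, 6) -> finishes; pool += (3, 2, 2, 1) = (9, 7, 6, 7)
  P6 needs (2, 2, 4, 0) <= (9, 7, 6, 7) -> finishes; pool += (1, 1, 1, 0) = (10, 8, 7, 7)
  P3 needs (9, 0, 7, 3) <= (10, 8, 7, 7) -> finishes; pool += (2, 1, 1, 3) = (12, 9, 8, 10)


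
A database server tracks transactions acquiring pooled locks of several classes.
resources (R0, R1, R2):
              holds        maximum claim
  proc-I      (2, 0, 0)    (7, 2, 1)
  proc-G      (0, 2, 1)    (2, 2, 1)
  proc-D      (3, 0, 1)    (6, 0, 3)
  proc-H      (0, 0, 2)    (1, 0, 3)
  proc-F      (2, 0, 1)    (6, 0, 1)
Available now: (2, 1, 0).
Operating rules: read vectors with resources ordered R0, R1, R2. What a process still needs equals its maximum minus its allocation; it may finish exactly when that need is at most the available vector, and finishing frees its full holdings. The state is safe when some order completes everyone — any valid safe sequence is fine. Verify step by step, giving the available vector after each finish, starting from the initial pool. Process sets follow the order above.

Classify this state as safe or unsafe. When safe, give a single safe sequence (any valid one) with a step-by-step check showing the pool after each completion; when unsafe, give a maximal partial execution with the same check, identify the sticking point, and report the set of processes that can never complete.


UNSAFE — no complete ordering exists.
Key observation: the pool after proc-G, proc-H is (2, 3, 3); every surviving request exceeds it in R0, so progress ends there.
The run proc-G, proc-H cannot be extended any further. Check, step by step:
  pool = (2, 1, 0)
  proc-G needs (2, 0, 0) <= (2, 1, 0) -> finishes; pool += (0, 2, 1) = (2, 3, 1)
  proc-H needs (1, 0, 1) <= (2, 3, 1) -> finishes; pool += (0, 0, 2) = (2, 3, 3)
  blocked: proc-I wants (5, 2, 1), pool (2, 3, 3) — not enough R0
  blocked: proc-D wants (3, 0, 2), pool (2, 3, 3) — not enough R0
  blocked: proc-F wants (4, 0, 0), pool (2, 3, 3) — not enough R0
Permanently blocked: proc-I, proc-D and proc-F.


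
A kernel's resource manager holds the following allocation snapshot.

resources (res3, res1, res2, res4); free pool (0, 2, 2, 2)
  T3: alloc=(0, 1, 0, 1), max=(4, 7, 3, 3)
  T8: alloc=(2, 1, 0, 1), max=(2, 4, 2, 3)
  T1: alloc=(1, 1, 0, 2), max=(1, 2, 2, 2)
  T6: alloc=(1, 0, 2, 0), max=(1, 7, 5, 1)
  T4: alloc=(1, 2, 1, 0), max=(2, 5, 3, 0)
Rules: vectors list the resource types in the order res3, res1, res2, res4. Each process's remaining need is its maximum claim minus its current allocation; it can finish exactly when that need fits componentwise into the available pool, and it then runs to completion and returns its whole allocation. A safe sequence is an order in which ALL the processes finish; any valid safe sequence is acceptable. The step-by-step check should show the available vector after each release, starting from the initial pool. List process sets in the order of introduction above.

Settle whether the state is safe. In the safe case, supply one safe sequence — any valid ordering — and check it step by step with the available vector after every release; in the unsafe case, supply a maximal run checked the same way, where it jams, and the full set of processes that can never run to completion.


SAFE. One safe sequence: T1, T4, T8, T3, T6.
Key observation: the first exact fit in this order is T1 — it needs (0, 1, 2, 0) with (0, 2, 2, 2) free, meeting a requested resource to the last unit.
Verifying each step:
  pool = (0, 2, 2, 2)
  T1: need (0, 1, 2, 0) fits (0, 2, 2, 2); releases (1, 1, 0, 2), pool now (1, 3, 2, 4)
  T4: need (1, 3, 2, 0) fits (1, 3, 2, 4); releases (1, 2, 1, 0), pool now (2, 5, 3, 4)
  T8: need (0, 3, 2, 2) fits (2, 5, 3, 4); releases (2, 1, 0, 1), pool now (4, 6, 3, 5)
  T3: need (4, 6, 3, 2) fits (4, 6, 3, 5); releases (0, 1, 0, 1), pool now (4, 7, 3, 6)
  T6: need (0, 7, 3, 1) fits (4, 7, 3, 6); releases (1, 0, 2, 0), pool now (5, 7, 5, 6)


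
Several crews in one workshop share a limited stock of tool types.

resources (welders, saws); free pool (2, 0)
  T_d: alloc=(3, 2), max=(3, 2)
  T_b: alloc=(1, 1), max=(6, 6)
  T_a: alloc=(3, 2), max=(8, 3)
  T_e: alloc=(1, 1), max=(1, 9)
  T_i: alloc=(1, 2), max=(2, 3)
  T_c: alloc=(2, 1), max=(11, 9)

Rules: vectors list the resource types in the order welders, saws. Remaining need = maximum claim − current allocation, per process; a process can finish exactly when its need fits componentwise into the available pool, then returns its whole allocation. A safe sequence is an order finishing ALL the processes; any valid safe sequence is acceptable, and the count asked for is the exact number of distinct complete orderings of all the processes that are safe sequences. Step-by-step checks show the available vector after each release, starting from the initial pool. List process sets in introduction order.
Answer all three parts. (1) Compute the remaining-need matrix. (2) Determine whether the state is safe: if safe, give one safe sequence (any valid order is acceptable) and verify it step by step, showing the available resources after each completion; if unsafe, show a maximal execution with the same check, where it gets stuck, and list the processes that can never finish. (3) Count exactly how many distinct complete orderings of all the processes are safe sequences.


(1) Need matrix, components ordered welders, saws:
  T_d: (0, 0)
  T_b: (5, 5)
  T_a: (5, 1)
  T_e: (0, 8)
  T_i: (1, 1)
  T_c: (9, 8)
(2) UNSAFE — no complete ordering exists.
Key observation: once T_d, T_i, T_a, T_b finish, the pool peaks at (10, 7) — and every remaining process still needs more saws than that.
The run T_d, T_i, T_a, T_b cannot be extended any further. Step-by-step check:
  pool = (2, 0)
  T_d: need (0, 0) fits (2, 0); releases (3, 2), pool now (5, 2)
  T_i: need (1, 1) fits (5, 2); releases (1, 2), pool now (6, 4)
  T_a: need (5, 1) fits (6, 4); releases (3, 2), pool now (9, 6)
  T_b: need (5, 5) fits (9, 6); releases (1, 1), pool now (10, 7)
  T_e still needs (0, 8) but only (10, 7) is free — short on saws
  T_c still needs (9, 8) but only (10, 7) is free — short on saws
Permanently blocked: T_e and T_c.
(3) Exactly 0 of the possible complete orderings are safe sequences.


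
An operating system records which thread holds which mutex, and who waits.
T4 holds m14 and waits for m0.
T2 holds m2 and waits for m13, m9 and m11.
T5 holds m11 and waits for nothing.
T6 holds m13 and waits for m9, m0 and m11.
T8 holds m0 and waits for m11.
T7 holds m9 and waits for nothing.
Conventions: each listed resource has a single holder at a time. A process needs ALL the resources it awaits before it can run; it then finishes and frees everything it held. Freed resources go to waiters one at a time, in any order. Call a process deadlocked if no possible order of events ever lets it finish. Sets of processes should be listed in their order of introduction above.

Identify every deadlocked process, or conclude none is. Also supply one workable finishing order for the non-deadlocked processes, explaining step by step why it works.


No process is deadlocked.
Key observation: all waits point, directly or indirectly, at processes that can finish, so nothing is permanently blocked.
The rest can finish in the order T5, T8, T7, T6, T4, T2.
Step-by-step check:
  T5: no waits; runs immediately, freeing m11
  T8: everything it awaited (m11) is free; runs, freeing m0
  T7: no waits; runs immediately, freeing m9
  T6: everything it awaited (m9, m0 and m11) is free; runs, freeing m13
  T4: everything it awaited (m0) is free; runs, freeing m14
  T2: everything it awaited (m13, m9 and m11) is free; runs, freeing m2


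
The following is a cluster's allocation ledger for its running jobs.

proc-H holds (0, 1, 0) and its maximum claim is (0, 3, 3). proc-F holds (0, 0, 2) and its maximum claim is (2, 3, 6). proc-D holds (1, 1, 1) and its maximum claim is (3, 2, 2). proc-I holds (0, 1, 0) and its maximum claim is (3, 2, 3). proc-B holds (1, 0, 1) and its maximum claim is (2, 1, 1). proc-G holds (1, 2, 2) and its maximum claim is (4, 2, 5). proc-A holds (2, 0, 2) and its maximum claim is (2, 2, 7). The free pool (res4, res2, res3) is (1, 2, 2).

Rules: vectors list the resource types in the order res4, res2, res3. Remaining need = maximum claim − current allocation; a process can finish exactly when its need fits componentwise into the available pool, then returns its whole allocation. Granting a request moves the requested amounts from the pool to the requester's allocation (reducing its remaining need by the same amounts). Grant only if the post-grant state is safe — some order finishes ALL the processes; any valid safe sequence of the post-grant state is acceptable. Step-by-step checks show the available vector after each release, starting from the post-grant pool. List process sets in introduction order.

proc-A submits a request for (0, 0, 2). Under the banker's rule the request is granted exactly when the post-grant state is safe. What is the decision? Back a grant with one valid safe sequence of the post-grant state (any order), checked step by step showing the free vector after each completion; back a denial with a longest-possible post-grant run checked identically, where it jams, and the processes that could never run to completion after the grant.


DENY — the pretend-granted state is unsafe.
Key observation: no order helps: past proc-B, proc-D, the free pool tops out at (3, 3, 2), below what each blocked process needs in res3.
After a pretend grant, a maximal execution: proc-B, proc-D — then nothing else fits. Step-by-step check:
  pool = (1, 2, 0)
  run proc-B (needs (1, 1, 0), free (1, 2, 0)); after release of (1, 0, 1) the pool is (2, 2, 1)
  run proc-D (needs (2, 1, 1), free (2, 2, 1)); after release of (1, 1, 1) the pool is (3, 3, 2)
  blocked: proc-H wants (0, 2, 3), pool (3, 3, 2) — not enough res3
  blocked: proc-F wants (2, 3, 4), pool (3, 3, 2) — not enough res3
  blocked: proc-I wants (3, 1, 3), pool (3, 3, 2) — not enough res3
  blocked: proc-G wants (3, 0, 3), pool (3, 3, 2) — not enough res3
  blocked: proc-A wants (0, 2, 3), pool (3, 3, 2) — not enough res3
Had the request been granted, proc-H, proc-F, proc-I, proc-G and proc-A could never finish.


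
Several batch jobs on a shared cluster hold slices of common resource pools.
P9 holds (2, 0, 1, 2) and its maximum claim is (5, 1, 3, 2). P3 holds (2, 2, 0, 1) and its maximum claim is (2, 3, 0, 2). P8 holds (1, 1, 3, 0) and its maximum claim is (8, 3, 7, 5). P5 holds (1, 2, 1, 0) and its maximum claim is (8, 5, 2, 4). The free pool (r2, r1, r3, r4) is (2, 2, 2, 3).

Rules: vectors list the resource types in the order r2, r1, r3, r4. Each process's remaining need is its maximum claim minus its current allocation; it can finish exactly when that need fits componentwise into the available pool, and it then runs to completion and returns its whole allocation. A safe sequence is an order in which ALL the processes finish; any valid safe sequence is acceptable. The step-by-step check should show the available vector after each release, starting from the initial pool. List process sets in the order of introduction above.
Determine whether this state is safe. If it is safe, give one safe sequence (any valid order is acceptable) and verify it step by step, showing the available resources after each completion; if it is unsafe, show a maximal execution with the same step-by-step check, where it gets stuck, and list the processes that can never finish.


The state is UNSAFE.
Key observation: after P3, P9 complete, (6, 4, 3, 6) is the best the pool ever gets, yet each leftover process wants more r2.
Going as far as possible: P3, P9; after that, nothing fits. Walking it through:
  pool = (2, 2, 2, 3)
  run P3 (needs (0, 1, 0, 1), free (2, 2, 2, 3)); after release of (2, 2, 0, 1) the pool is (4, 4, 2, 4)
  run P9 (needs (3, 1, 2, 0), free (4, 4, 2, 4)); after release of (2, 0, 1, 2) the pool is (6, 4, 3, 6)
  P8 cannot run: need (7, 2, 4, 5) vs free (6, 4, 3, 6) (insufficient r2 and r3)
  P5 cannot run: need (7, 3, 1, 4) vs free (6, 4, 3, 6) (insufficient r2)
Permanently blocked: P8 and P5.


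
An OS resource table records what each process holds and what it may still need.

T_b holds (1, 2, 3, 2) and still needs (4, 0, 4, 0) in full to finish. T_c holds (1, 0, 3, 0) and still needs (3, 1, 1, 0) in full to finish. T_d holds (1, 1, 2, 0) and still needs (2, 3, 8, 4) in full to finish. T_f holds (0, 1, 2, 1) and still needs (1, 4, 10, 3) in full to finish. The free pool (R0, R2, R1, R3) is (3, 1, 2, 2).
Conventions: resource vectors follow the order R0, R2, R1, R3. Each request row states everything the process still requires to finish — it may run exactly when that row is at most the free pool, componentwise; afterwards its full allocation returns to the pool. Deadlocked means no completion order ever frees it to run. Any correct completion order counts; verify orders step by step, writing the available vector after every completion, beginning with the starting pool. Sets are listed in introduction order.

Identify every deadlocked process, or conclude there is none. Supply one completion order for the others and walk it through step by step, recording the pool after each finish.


The deadlocked set is empty.
Key observation: T_c leads a chain of completions in which each release enables another process.
The rest can finish in the order T_c, T_b, T_d, T_f. Walking it through:
  pool = (3, 1, 2, 2)
  T_c needs (3, 1, 1, 0) <= (3, 1, 2, 2) -> finishes; pool += (1, 0, 3, 0) = (4, 1, 5, 2)
  T_b needs (4, 0, 4, 0) <= (4, 1, 5, 2) -> finishes; pool += (1, 2, 3, 2) = (5, 3, 8, 4)
  T_d needs (2, 3, 8, 4) <= (5, 3, 8, 4) -> finishes; pool += (1, 1, 2, 0) = (6, 4, 10, 4)
  T_f needs (1, 4, 10, 3) <= (6, 4, 10, 4) -> finishes; pool += (0, 1, 2, 1) = (6, 5, 12, 5)


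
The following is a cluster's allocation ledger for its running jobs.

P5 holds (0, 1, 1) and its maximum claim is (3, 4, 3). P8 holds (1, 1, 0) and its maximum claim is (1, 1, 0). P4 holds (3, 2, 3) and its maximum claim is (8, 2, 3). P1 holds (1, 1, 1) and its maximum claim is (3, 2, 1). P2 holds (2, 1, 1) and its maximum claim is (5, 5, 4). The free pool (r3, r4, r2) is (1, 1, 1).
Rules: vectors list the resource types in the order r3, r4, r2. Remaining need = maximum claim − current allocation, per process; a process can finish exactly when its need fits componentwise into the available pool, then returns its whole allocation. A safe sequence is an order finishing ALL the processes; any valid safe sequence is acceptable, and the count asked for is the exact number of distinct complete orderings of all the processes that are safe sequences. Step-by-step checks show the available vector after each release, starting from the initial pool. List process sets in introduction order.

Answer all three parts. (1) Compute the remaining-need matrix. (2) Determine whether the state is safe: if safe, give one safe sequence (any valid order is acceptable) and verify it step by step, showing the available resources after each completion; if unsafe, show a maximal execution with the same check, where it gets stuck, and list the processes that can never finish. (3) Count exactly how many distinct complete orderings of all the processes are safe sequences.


(1) Outstanding need per process (order r3, r4, r2):
  P5: (3, 3, 2)
  P8: (0, 0, 0)
  P4: (5, 0, 0)
  P1: (2, 1, 0)
  P2: (3, 4, 3)
(2) SAFE — a valid safe sequence is P8, P1, P5, P2, P4.
Key observation: the order's first zero-slack moment is P1 ((2, 1, 0) needed, (2, 2, 1) free — a requested resource with nothing to spare).
Check, step by step:
  pool = (1, 1, 1)
  run P8 (needs (0, 0, 0), free (1, 1, 1)); after release of (1, 1, 0) the pool is (2, 2, 1)
  run P1 (needs (2, 1, 0), free (2, 2, 1)); after release of (1, 1, 1) the pool is (3, 3, 2)
  run P5 (needs (3, 3, 2), free (3, 3, 2)); after release of (0, 1, 1) the pool is (3, 4, 3)
  run P2 (needs (3, 4, 3), free (3, 4, 3)); after release of (2, 1, 1) the pool is (5, 5, 4)
  run P4 (needs (5, 0, 0), free (5, 5, 4)); after release of (3, 2, 3) the pool is (8, 7, 7)
(3) The exact count: 1 of the possible complete orderings is a safe sequence.


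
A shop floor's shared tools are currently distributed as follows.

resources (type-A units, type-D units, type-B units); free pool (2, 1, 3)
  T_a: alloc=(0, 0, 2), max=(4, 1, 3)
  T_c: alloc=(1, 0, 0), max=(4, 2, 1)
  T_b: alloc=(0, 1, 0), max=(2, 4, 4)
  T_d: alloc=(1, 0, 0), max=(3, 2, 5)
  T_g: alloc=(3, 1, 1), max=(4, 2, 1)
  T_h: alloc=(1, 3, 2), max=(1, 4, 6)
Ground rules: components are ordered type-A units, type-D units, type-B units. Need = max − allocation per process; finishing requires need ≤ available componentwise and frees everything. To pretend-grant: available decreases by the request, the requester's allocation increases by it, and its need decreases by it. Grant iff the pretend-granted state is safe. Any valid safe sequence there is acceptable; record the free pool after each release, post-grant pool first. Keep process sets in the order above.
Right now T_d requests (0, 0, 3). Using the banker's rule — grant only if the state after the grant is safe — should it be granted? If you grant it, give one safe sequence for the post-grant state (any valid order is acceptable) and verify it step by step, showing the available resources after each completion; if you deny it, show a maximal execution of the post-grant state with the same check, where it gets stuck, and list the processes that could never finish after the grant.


GRANT — the state after the grant stays safe, e.g. via T_g, T_a, T_d, T_h, T_b, T_c.
Key observation: with (2, 1, 0) left after the transfer, T_g can run at once — the state stays safe.
Step-by-step check of the post-grant state:
  pool = (2, 1, 0)
  T_g: need (1, 1, 0) fits (2, 1, 0); releases (3, 1, 1), pool now (5, 2, 1)
  T_a: need (4, 1, 1) fits (5, 2, 1); releases (0, 0, 2), pool now (5, 2, 3)
  T_d: need (2, 2, 2) fits (5, 2, 3); releases (1, 0, 3), pool now (6, 2, 6)
  T_h: need (0, 1, 4) fits (6, 2, 6); releases (1, 3, 2), pool now (7, 5, 8)
  T_b: need (2, 3, 4) fits (7, 5, 8); releases (0, 1, 0), pool now (7, 6, 8)
  T_c: need (3, 2, 1) fits (7, 6, 8); releases (1, 0, 0), pool now (8, 6, 8)


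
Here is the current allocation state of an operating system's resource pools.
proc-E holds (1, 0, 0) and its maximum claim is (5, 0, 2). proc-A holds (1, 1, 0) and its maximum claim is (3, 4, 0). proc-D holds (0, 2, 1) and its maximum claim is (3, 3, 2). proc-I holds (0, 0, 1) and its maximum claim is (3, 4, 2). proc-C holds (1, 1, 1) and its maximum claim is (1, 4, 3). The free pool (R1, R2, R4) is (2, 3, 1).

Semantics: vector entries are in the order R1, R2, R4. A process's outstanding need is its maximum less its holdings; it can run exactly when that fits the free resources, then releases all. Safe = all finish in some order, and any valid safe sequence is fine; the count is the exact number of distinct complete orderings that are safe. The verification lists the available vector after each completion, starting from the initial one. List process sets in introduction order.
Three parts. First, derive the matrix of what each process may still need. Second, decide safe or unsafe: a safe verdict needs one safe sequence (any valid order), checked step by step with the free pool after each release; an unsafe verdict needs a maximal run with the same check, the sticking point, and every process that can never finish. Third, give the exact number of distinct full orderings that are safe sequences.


(1) Need matrix, components ordered R1, R2, R4:
  proc-E: (4, 0, 2)
  proc-A: (2, 3, 0)
  proc-D: (3, 1, 1)
  proc-I: (3, 4, 1)
  proc-C: (0, 3, 2)
(2) SAFE, for example via the order proc-A, proc-D, proc-C, proc-I, proc-E.
Key observation: at proc-A the run first touches a limit — (2, 3, 0) against (2, 3, 1), exact on a resource it actually requests.
Walking it through:
  pool = (2, 3, 1)
  proc-A: need (2, 3, 0) fits (2, 3, 1); releases (1, 1, 0), pool now (3, 4, 1)
  proc-D: need (3, 1, 1) fits (3, 4, 1); releases (0, 2, 1), pool now (3, 6, 2)
  proc-C: need (0, 3, 2) fits (3, 6, 2); releases (1, 1, 1), pool now (4, 7, 3)
  proc-I: need (3, 4, 1) fits (4, 7, 3); releases (0, 0, 1), pool now (4, 7, 4)
  proc-E: need (4, 0, 2) fits (4, 7, 4); releases (1, 0, 0), pool now (5, 7, 4)
(3) Exactly 6 of the possible complete orderings are safe sequences.


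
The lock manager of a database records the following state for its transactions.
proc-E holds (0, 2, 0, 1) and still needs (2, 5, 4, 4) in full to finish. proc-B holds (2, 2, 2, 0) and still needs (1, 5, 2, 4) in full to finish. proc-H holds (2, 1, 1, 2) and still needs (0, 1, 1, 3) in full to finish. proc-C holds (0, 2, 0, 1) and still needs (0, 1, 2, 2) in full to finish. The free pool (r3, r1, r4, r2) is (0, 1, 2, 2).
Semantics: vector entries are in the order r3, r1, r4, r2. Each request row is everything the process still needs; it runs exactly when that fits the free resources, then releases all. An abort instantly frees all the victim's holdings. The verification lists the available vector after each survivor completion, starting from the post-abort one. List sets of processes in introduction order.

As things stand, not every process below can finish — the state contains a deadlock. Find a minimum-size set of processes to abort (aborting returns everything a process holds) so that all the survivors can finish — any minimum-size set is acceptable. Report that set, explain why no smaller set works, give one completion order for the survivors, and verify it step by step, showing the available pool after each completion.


The answer: abort proc-E.
Key observation: no ordering could ever have run proc-B before the abort of proc-E; with (0, 2, 0, 1) back in the pool it fits at step 3.
Why nothing smaller works: aborting no one leaves the state deadlocked as given.
The survivors complete as proc-H, proc-C, proc-B. Step-by-step check (starting from the post-abort pool):
  pool = (0, 3, 2, 3)
  proc-H: need (0, 1, 1, 3) fits (0, 3, 2, 3); releases (2, 1, 1, 2), pool now (2, 4, 3, 5)
  proc-C: need (0, 1, 2, 2) fits (2, 4, 3, 5); releases (0, 2, 0, 1), pool now (2, 6, 3, 6)
  proc-B: need (1, 5, 2, 4) fits (2, 6, 3, 6); releases (2, 2, 2, 0), pool now (4, 8, 5, 6)


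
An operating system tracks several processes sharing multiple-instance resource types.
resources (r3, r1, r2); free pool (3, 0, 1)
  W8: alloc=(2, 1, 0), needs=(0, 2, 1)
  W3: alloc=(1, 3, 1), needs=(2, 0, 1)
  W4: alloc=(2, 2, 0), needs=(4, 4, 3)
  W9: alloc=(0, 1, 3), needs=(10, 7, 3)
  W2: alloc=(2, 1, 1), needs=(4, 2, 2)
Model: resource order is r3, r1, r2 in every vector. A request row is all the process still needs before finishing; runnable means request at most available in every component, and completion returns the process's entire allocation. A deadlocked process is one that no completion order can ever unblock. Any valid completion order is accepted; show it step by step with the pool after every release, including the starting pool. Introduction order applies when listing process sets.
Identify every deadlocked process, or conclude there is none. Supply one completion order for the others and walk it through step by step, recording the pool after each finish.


The deadlocked set is empty.
Key observation: W3 fits the free pool immediately, and its release cascades until everyone finishes.
A valid finishing order for the others: W3, W8, W2, W4, W9. Check, step by step:
  pool = (3, 0, 1)
  W3: need (2, 0, 1) fits (3, 0, 1); releases (1, 3, 1), pool now (4, 3, 2)
  W8: need (0, 2, 1) fits (4, 3, 2); releases (2, 1, 0), pool now (6, 4, 2)
  W2: need (4, 2, 2) fits (6, 4, 2); releases (2, 1, 1), pool now (8, 5, 3)
  W4: need (4, 4, 3) fits (8, 5, 3); releases (2, 2, 0), pool now (10, 7, 3)
  W9: need (10, 7, 3) fits (10, 7, 3); releases (0, 1, 3), pool now (10, 8, 6)


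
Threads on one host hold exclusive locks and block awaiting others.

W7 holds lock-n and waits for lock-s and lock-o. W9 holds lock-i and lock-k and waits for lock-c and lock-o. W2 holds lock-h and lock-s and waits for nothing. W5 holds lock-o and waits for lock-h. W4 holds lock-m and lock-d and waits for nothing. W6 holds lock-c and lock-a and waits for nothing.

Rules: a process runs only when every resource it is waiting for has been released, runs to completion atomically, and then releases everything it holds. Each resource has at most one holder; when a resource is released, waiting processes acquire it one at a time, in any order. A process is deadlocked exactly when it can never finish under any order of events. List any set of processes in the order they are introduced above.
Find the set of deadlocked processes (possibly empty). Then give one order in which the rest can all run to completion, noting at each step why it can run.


No process is deadlocked.
Key observation: the wait graph is acyclic; completion cascades from the unblocked processes through everyone else.
A valid finishing order for the others: W2, W5, W4, W6, W9, W7.
Verifying each step:
  W2: no waits; runs immediately, freeing lock-h and lock-s
  run W5 (all its waits — lock-h — are resolved); releases lock-o
  W4: no waits; runs immediately, freeing lock-m and lock-d
  W6: no waits; runs immediately, freeing lock-c and lock-a
  run W9 (all its waits — lock-c and lock-o — are resolved); releases lock-i and lock-k
  run W7 (all its waits — lock-s and lock-o — are resolved); releases lock-n


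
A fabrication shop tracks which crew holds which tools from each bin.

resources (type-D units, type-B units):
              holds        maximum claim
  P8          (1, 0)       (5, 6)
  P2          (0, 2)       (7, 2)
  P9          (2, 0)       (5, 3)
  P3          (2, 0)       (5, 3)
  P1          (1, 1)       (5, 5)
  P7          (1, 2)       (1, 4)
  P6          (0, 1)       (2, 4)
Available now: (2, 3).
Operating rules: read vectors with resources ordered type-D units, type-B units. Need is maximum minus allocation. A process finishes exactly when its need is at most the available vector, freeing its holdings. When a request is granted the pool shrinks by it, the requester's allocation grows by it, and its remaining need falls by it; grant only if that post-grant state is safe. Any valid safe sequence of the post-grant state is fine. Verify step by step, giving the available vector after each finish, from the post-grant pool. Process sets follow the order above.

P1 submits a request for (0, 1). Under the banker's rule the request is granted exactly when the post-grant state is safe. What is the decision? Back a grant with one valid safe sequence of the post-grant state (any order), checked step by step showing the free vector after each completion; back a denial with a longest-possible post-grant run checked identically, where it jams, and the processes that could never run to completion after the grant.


GRANT — the state after the grant stays safe, e.g. via P7, P3, P9, P6, P2, P1, P8.
Key observation: granting shrinks the pool to (2, 2), yet P7 still fits and the chain goes through.
Verifying the post-grant state step by step:
  pool = (2, 2)
  run P7 (needs (0, 2), free (2, 2)); after release of (1, 2) the pool is (3, 4)
  run P3 (needs (3, 3), free (3, 4)); after release of (2, 0) the pool is (5, 4)
  run P9 (needs (3, 3), free (5, 4)); after release of (2, 0) the pool is (7, 4)
  run P6 (needs (2, 3), free (7, 4)); after release of (0, 1) the pool is (7, 5)
  run P2 (needs (7, 0), free (7, 5)); after release of (0, 2) the pool is (7, 7)
  run P1 (needs (4, 3), free (7, 7)); after release of (1, 2) the pool is (8, 9)
  run P8 (needs (4, 6), free (8, 9)); after release of (1, 0) the pool is (9, 9)


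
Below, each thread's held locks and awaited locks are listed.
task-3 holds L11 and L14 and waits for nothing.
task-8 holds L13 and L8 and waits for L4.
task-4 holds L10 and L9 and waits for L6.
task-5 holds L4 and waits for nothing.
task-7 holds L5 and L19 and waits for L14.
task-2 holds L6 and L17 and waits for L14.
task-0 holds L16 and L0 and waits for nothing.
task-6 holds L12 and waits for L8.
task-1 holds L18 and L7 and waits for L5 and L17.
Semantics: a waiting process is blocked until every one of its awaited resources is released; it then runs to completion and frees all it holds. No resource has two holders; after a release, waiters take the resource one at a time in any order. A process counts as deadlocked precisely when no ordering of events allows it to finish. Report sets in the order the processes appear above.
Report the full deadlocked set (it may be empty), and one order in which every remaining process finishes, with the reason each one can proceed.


The deadlocked set is empty.
Key observation: every chain of waits terminates; starting from the processes that wait on nothing, all the rest unlock in turn.
A valid finishing order for the others: task-5, task-3, task-2, task-0, task-8, task-4, task-7, task-6, task-1.
Step-by-step check:
  task-5 waits on nothing -> runs at once and releases L4
  task-3 waits on nothing -> runs at once and releases L11 and L14
  run task-2 (all its waits — L14 — are resolved); releases L6 and L17
  task-0 waits on nothing -> runs at once and releases L16 and L0
  run task-8 (all its waits — L4 — are resolved); releases L13 and L8
  run task-4 (all its waits — L6 — are resolved); releases L10 and L9
  run task-7 (all its waits — L14 — are resolved); releases L5 and L19
  run task-6 (all its waits — L8 — are resolved); releases L12
  run task-1 (all its waits — L5 and L17 — are resolved); releases L18 and L7


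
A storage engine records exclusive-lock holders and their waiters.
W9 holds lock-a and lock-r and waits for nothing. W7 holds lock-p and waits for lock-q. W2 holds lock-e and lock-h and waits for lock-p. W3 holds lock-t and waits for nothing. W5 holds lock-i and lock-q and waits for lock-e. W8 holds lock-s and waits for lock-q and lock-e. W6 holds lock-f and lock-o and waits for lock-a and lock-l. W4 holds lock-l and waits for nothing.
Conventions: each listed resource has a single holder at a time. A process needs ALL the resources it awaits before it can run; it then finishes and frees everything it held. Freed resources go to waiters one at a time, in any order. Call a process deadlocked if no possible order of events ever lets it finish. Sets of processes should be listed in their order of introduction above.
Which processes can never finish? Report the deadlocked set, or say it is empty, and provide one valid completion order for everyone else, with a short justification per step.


Deadlocked set: W7, W2, W5 and W8.
Key observation: W7 -> W5 -> W2 -> W7 is a circular wait — nothing in it can go first; W8 waits into the deadlock from upstream.
One completion order for the rest: W4, W9, W3, W6.
Step-by-step check:
  W4 waits on nothing -> runs at once and releases lock-l
  W9 waits on nothing -> runs at once and releases lock-a and lock-r
  W3 waits on nothing -> runs at once and releases lock-t
  W6: everything it awaited (lock-a and lock-l) is free; runs, freeing lock-f and lock-o


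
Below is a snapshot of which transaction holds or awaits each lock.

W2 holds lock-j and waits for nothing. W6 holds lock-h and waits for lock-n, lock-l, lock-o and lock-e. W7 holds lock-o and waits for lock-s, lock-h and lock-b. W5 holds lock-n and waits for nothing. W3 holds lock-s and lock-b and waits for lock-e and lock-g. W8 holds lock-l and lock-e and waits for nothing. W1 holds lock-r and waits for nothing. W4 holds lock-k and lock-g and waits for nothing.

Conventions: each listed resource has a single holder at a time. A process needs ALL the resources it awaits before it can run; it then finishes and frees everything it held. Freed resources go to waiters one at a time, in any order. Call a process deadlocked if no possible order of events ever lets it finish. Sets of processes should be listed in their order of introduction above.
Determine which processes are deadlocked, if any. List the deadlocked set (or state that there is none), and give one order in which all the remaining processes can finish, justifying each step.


Deadlocked set: W6 and W7.
Key observation: along W6 -> W7 -> W6, each member waits on what the next one holds — a deadlock; no other process is dragged down with it.
A valid finishing order for the others: W4, W8, W1, W5, W2, W3.
Check, step by step:
  W4 waits on nothing -> runs at once and releases lock-k and lock-g
  W8 waits on nothing -> runs at once and releases lock-l and lock-e
  W1 waits on nothing -> runs at once and releases lock-r
  W5 waits on nothing -> runs at once and releases lock-n
  W2 waits on nothing -> runs at once and releases lock-j
  run W3 (all its waits — lock-e and lock-g — are resolved); releases lock-s and lock-b
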